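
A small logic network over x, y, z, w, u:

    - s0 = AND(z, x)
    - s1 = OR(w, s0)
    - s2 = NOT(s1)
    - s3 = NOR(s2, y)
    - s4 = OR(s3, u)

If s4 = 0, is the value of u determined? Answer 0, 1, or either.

0

s4 = OR(s3, u) must be 0, so both s3 = 0 and u = 0.
s3 = NOR(s2, y) must be 0, so at least one of s2, y is 1.
Every assignment with s4 = 0 has u = 0; there are 11 such assignment(s).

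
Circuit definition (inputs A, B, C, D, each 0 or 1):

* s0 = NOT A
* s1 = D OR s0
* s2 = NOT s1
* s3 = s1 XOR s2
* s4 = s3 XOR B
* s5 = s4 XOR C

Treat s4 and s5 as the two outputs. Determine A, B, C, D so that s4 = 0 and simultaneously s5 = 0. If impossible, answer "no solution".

A=0 B=1 C=0 D=1

Check with A=0 B=1 C=0 D=1:
s0 = NOT A = NOT 0 = 1
s1 = D OR s0 = 1 OR 1 = 1
s2 = NOT s1 = NOT 1 = 0
s3 = s1 XOR s2 = 1 XOR 0 = 1
s4 = s3 XOR B = 1 XOR 1 = 0
s5 = s4 XOR C = 0 XOR 0 = 0
So s4 = 0 and s5 = 0.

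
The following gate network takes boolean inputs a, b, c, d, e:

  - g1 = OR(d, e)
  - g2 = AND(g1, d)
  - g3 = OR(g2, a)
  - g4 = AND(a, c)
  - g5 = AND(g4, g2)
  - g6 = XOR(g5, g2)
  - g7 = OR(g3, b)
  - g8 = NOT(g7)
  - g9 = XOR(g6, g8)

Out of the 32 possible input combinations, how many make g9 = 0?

g9 = XOR(g6, g8) must be 0, so g6 and g8 are equal.
Enumerating the 32 input combinations, 16 give g9 = 0 and 16 give g9 = 1.

16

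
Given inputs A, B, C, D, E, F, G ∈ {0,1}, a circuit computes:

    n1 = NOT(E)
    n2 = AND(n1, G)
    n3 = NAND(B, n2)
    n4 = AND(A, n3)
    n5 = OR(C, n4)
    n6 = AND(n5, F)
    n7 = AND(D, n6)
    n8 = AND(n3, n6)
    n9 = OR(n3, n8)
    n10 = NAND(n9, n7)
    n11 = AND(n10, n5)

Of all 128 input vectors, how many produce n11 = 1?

n11 = AND(n10, n5) must be 1, so both n10 = 1 and n5 = 1.
n10 = NAND(n9, n7) must be 1, so at least one of n9, n7 is 0.
Enumerating the 128 input combinations, 71 give n11 = 1 and 57 give n11 = 0.

71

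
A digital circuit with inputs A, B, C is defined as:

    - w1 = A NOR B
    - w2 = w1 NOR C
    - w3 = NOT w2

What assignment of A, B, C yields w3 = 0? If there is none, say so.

Check with A=1 B=0 C=0:
w1 = A NOR B = 1 NOR 0 = 0
w2 = w1 NOR C = 0 NOR 0 = 1
w3 = NOT w2 = NOT 1 = 0
So w3 = 0 as required.

A=1 B=0 C=0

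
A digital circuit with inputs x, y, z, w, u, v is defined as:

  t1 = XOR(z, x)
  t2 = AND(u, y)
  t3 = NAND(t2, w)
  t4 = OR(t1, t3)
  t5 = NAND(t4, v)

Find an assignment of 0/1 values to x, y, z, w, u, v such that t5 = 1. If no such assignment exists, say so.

t5 = NAND(t4, v) must be 1, so at least one of t4, v is 0.
Check with x=1, y=1, z=1, w=1, u=0, v=0:
t1 = XOR(z, x) = XOR(1, 1) = 0
t2 = AND(u, y) = AND(0, 1) = 0
t3 = NAND(t2, w) = NAND(0, 1) = 1
t4 = OR(t1, t3) = OR(0, 1) = 1
t5 = NAND(t4, v) = NAND(1, 0) = 1
So t5 = 1 as required.

x=1, y=1, z=1, w=1, u=0, v=0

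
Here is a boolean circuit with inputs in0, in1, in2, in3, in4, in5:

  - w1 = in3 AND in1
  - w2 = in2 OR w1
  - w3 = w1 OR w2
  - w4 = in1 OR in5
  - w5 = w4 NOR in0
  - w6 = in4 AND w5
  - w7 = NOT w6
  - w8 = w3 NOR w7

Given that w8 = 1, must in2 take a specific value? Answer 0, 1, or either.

0

w8 = w3 NOR w7 must be 1, so both w3 = 0 and w7 = 0.
w3 = w1 OR w2 must be 0, so both w1 = 0 and w2 = 0.
w7 = NOT w6 must be 0, so w6 = 1.
Every assignment with w8 = 1 has in2 = 0; there are 2 such assignment(s).
  in0=0, in1=0, in2=0, in3=0, in4=1, in5=0
  in0=0, in1=0, in2=0, in3=1, in4=1, in5=0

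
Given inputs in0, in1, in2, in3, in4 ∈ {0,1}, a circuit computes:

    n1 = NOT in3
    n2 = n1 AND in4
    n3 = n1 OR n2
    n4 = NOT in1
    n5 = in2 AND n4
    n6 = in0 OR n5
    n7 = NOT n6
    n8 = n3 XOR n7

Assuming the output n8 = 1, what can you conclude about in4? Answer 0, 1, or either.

Both values of in4 occur among assignments with n8 = 1:
  in4=0: in0=0, in1=0, in2=0, in3=1, in4=0
  in4=1: in0=0, in1=0, in2=0, in3=1, in4=1

either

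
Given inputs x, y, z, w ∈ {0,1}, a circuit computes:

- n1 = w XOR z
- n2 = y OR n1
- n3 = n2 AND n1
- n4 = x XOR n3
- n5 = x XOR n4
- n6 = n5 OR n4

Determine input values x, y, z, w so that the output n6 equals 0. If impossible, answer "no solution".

n6 = n5 OR n4 must be 0, so both n5 = 0 and n4 = 0.
n5 = x XOR n4 must be 0, so x and n4 are equal.
n4 = x XOR n3 must be 0, so x and n3 are equal.
Check with x=0 y=1 z=0 w=0:
n1 = w XOR z = 0 XOR 0 = 0
n2 = y OR n1 = 1 OR 0 = 1
n3 = n2 AND n1 = 1 AND 0 = 0
n4 = x XOR n3 = 0 XOR 0 = 0
n5 = x XOR n4 = 0 XOR 0 = 0
n6 = n5 OR n4 = 0 OR 0 = 0
So n6 = 0 as required.

x=0 y=1 z=0 w=0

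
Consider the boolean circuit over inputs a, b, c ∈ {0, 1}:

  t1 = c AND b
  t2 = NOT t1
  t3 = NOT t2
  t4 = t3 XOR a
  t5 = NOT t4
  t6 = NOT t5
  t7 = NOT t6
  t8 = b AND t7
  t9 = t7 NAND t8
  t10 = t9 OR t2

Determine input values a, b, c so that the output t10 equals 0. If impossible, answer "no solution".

a=1 b=1 c=1

t10 = t9 OR t2 must be 0, so both t9 = 0 and t2 = 0.
t9 = t7 NAND t8 must be 0, so both t7 = 1 and t8 = 1.
Check with a=1 b=1 c=1:
t1 = c AND b = 1 AND 1 = 1
t2 = NOT t1 = NOT 1 = 0
t3 = NOT t2 = NOT 0 = 1
t4 = t3 XOR a = 1 XOR 1 = 0
t5 = NOT t4 = NOT 0 = 1
t6 = NOT t5 = NOT 1 = 0
t7 = NOT t6 = NOT 0 = 1
t8 = b AND t7 = 1 AND 1 = 1
t9 = t7 NAND t8 = 1 NAND 1 = 0
t10 = t9 OR t2 = 0 OR 0 = 0
So t10 = 0 as required.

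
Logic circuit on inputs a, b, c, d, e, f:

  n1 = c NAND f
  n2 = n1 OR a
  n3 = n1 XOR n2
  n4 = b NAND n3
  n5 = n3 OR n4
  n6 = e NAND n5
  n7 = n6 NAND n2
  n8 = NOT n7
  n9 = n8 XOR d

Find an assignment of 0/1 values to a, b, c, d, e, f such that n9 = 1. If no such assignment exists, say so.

a=0, b=1, c=0, d=1, e=1, f=0

n9 = n8 XOR d must be 1, so n8 and d differ.
Check with a=0, b=1, c=0, d=1, e=1, f=0:
n1 = c NAND f = 0 NAND 0 = 1
n2 = n1 OR a = 1 OR 0 = 1
n3 = n1 XOR n2 = 1 XOR 1 = 0
n4 = b NAND n3 = 1 NAND 0 = 1
n5 = n3 OR n4 = 0 OR 1 = 1
n6 = e NAND n5 = 1 NAND 1 = 0
n7 = n6 NAND n2 = 0 NAND 1 = 1
n8 = NOT n7 = NOT 1 = 0
n9 = n8 XOR d = 0 XOR 1 = 1
So n9 = 1 as required.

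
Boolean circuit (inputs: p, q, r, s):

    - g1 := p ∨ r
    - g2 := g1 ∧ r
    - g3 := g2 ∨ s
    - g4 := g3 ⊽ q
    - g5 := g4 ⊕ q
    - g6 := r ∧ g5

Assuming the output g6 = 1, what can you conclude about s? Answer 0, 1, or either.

Both values of s occur among assignments with g6 = 1:
  s=0: p=0, q=1, r=1, s=0
  s=1: p=0, q=1, r=1, s=1

either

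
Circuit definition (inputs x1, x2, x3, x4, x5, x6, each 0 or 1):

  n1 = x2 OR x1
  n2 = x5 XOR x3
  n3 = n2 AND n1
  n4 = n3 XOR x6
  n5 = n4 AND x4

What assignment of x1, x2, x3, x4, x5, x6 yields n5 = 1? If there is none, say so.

x1=0 x2=1 x3=1 x4=1 x5=0 x6=0

Check with x1=0 x2=1 x3=1 x4=1 x5=0 x6=0:
n1 = x2 OR x1 = 1 OR 0 = 1
n2 = x5 XOR x3 = 0 XOR 1 = 1
n3 = n2 AND n1 = 1 AND 1 = 1
n4 = n3 XOR x6 = 1 XOR 0 = 1
n5 = n4 AND x4 = 1 AND 1 = 1
So n5 = 1 as required.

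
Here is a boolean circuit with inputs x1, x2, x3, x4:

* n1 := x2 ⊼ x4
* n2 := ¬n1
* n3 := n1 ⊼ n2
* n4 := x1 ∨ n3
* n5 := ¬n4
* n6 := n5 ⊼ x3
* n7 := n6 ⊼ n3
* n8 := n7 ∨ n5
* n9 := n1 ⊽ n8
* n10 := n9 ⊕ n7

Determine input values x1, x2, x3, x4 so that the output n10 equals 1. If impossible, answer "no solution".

Check with x1=0, x2=1, x3=1, x4=1:
n1 = x2 ⊼ x4 = 1 ⊼ 1 = 0
n2 = ¬n1 = ¬0 = 1
n3 = n1 ⊼ n2 = 0 ⊼ 1 = 1
n4 = x1 ∨ n3 = 0 ∨ 1 = 1
n5 = ¬n4 = ¬1 = 0
n6 = n5 ⊼ x3 = 0 ⊼ 1 = 1
n7 = n6 ⊼ n3 = 1 ⊼ 1 = 0
n8 = n7 ∨ n5 = 0 ∨ 0 = 0
n9 = n1 ⊽ n8 = 0 ⊽ 0 = 1
n10 = n9 ⊕ n7 = 1 ⊕ 0 = 1
So n10 = 1 as required.

x1=0, x2=1, x3=1, x4=1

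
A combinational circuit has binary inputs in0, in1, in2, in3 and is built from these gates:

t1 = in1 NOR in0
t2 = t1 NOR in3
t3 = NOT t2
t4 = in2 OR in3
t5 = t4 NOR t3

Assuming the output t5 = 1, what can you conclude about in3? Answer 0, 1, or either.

t5 = t4 NOR t3 must be 1, so both t4 = 0 and t3 = 0.
t4 = in2 OR in3 must be 0, so both in2 = 0 and in3 = 0.
t3 = NOT t2 must be 0, so t2 = 1.
Every assignment with t5 = 1 has in3 = 0; there are 3 such assignment(s).
  in0=0, in1=1, in2=0, in3=0
  in0=1, in1=0, in2=0, in3=0
  in0=1, in1=1, in2=0, in3=0

0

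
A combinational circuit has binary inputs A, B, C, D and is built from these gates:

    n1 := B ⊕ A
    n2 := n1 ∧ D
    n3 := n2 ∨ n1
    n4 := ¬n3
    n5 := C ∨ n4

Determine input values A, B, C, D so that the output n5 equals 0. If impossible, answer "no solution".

A=1, B=0, C=0, D=1

Check with A=1, B=0, C=0, D=1:
n1 = B ⊕ A = 0 ⊕ 1 = 1
n2 = n1 ∧ D = 1 ∧ 1 = 1
n3 = n2 ∨ n1 = 1 ∨ 1 = 1
n4 = ¬n3 = ¬1 = 0
n5 = C ∨ n4 = 0 ∨ 0 = 0
So n5 = 0 as required.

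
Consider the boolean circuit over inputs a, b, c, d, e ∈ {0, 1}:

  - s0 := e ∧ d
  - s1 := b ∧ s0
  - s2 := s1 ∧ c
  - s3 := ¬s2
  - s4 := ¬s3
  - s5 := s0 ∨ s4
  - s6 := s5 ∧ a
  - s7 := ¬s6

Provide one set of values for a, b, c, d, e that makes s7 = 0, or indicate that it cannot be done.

Check with a=1, b=1, c=0, d=1, e=1:
s0 = e ∧ d = 1 ∧ 1 = 1
s1 = b ∧ s0 = 1 ∧ 1 = 1
s2 = s1 ∧ c = 1 ∧ 0 = 0
s3 = ¬s2 = ¬0 = 1
s4 = ¬s3 = ¬1 = 0
s5 = s0 ∨ s4 = 1 ∨ 0 = 1
s6 = s5 ∧ a = 1 ∧ 1 = 1
s7 = ¬s6 = ¬1 = 0
So s7 = 0 as required.

a=1, b=1, c=0, d=1, e=1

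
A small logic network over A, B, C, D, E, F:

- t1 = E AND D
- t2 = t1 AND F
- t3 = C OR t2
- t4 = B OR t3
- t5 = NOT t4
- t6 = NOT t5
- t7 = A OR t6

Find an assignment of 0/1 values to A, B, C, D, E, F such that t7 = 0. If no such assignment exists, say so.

t7 = A OR t6 must be 0, so both A = 0 and t6 = 0.
t6 = NOT t5 must be 0, so t5 = 1.
t5 = NOT t4 must be 1, so t4 = 0.
Check with A=0 B=0 C=0 D=1 E=0 F=1:
t1 = E AND D = 0 AND 1 = 0
t2 = t1 AND F = 0 AND 1 = 0
t3 = C OR t2 = 0 OR 0 = 0
t4 = B OR t3 = 0 OR 0 = 0
t5 = NOT t4 = NOT 0 = 1
t6 = NOT t5 = NOT 1 = 0
t7 = A OR t6 = 0 OR 0 = 0
So t7 = 0 as required.

A=0 B=0 C=0 D=1 E=0 F=1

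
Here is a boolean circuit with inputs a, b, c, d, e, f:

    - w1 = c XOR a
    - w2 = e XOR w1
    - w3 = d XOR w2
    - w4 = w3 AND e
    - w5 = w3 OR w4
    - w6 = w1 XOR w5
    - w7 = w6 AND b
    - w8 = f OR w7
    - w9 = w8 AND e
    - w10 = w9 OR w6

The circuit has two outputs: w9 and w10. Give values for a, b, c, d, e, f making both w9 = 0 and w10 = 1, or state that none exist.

a=0, b=0, c=1, d=0, e=1, f=0

Check with a=0, b=0, c=1, d=0, e=1, f=0:
w1 = c XOR a = 1 XOR 0 = 1
w2 = e XOR w1 = 1 XOR 1 = 0
w3 = d XOR w2 = 0 XOR 0 = 0
w4 = w3 AND e = 0 AND 1 = 0
w5 = w3 OR w4 = 0 OR 0 = 0
w6 = w1 XOR w5 = 1 XOR 0 = 1
w7 = w6 AND b = 1 AND 0 = 0
w8 = f OR w7 = 0 OR 0 = 0
w9 = w8 AND e = 0 AND 1 = 0
w10 = w9 OR w6 = 0 OR 1 = 1
So w9 = 0 and w10 = 1.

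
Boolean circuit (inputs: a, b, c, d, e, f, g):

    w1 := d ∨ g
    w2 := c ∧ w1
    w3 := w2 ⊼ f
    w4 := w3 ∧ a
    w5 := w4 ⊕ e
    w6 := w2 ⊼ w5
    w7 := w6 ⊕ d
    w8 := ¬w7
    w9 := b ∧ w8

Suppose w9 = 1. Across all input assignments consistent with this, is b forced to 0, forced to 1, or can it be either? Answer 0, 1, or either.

1

w9 = b ∧ w8 must be 1, so both b = 1 and w8 = 1.
w8 = ¬w7 must be 1, so w7 = 0.
Every assignment with w9 = 1 has b = 1; there are 28 such assignment(s).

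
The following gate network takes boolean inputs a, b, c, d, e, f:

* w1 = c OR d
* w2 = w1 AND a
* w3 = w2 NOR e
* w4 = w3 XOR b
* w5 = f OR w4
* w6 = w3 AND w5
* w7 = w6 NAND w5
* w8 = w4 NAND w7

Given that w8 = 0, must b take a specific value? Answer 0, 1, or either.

w8 = w4 NAND w7 must be 0, so both w4 = 1 and w7 = 1.
w4 = w3 XOR b must be 1, so w3 and b differ.
Every assignment with w8 = 0 has b = 1; there are 22 such assignment(s).

1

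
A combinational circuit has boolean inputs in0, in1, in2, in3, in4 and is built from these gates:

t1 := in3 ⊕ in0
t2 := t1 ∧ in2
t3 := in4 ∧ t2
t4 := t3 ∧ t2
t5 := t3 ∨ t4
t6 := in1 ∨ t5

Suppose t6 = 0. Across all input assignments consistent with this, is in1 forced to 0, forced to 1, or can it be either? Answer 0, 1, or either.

t6 = in1 ∨ t5 must be 0, so both in1 = 0 and t5 = 0.
t5 = t3 ∨ t4 must be 0, so both t3 = 0 and t4 = 0.
t3 = in4 ∧ t2 must be 0, so at least one of in4, t2 is 0.
Every assignment with t6 = 0 has in1 = 0; there are 14 such assignment(s).

0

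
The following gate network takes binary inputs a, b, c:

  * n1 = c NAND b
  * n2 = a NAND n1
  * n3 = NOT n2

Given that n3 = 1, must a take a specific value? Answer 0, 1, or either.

1

n3 = NOT n2 must be 1, so n2 = 0.
n2 = a NAND n1 must be 0, so both a = 1 and n1 = 1.
n1 = c NAND b must be 1, so at least one of c, b is 0.
Every assignment with n3 = 1 has a = 1; there are 3 such assignment(s).
  a=1, b=0, c=0
  a=1, b=0, c=1
  a=1, b=1, c=0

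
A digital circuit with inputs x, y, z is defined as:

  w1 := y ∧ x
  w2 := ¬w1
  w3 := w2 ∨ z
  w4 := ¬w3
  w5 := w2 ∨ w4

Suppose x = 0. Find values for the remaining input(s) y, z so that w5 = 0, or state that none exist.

no solution exists

With x = 0 fixed, none of the 4 settings of y, z give w5 = 0.
For example, with y=1, z=0:
w1 = y ∧ x = 1 ∧ 0 = 0
w2 = ¬w1 = ¬0 = 1
w3 = w2 ∨ z = 1 ∨ 0 = 1
w4 = ¬w3 = ¬1 = 0
w5 = w2 ∨ w4 = 1 ∨ 0 = 1
giving w5 = 1 ≠ 0.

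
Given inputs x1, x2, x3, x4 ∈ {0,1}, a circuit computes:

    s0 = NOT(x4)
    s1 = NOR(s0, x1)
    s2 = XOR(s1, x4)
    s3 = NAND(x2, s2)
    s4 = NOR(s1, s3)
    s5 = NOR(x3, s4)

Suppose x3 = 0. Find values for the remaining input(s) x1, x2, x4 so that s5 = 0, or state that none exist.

x1=1, x2=1, x4=1

s5 = NOR(x3, s4) must be 0, so at least one of x3, s4 is 1.
Check with x3 = 0 and x1=1, x2=1, x4=1:
s0 = NOT(x4) = NOT 1 = 0
s1 = NOR(s0, x1) = NOR(0, 1) = 0
s2 = XOR(s1, x4) = XOR(0, 1) = 1
s3 = NAND(x2, s2) = NAND(1, 1) = 0
s4 = NOR(s1, s3) = NOR(0, 0) = 1
s5 = NOR(x3, s4) = NOR(0, 1) = 0
So s5 = 0.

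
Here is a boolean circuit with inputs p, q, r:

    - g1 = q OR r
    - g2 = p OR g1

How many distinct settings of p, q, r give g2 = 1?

7

g2 = p OR g1 must be 1, so at least one of p, g1 is 1.
Enumerating the 8 input combinations, 7 give g2 = 1 and 1 give g2 = 0.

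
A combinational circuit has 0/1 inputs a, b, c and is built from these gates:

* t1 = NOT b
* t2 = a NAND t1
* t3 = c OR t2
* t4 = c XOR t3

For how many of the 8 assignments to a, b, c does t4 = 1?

t4 = c XOR t3 must be 1, so c and t3 differ.
Satisfying assignments:
  a=0, b=0, c=0
  a=0, b=1, c=0
  a=1, b=1, c=0

3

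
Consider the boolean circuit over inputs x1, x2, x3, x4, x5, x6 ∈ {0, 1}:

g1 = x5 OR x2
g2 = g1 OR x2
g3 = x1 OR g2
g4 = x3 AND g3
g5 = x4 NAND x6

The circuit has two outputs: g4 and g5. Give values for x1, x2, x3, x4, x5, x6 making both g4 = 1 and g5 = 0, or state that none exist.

x1=0 x2=1 x3=1 x4=1 x5=1 x6=1

Check with x1=0 x2=1 x3=1 x4=1 x5=1 x6=1:
g1 = x5 OR x2 = 1 OR 1 = 1
g2 = g1 OR x2 = 1 OR 1 = 1
g3 = x1 OR g2 = 0 OR 1 = 1
g4 = x3 AND g3 = 1 AND 1 = 1
g5 = x4 NAND x6 = 1 NAND 1 = 0
So g4 = 1 and g5 = 0.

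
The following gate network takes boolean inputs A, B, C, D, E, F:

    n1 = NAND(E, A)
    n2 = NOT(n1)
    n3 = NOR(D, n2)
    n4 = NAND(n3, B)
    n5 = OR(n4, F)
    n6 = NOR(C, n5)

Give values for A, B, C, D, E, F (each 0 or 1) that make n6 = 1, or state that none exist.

A=1 B=1 C=0 D=0 E=0 F=0

n6 = NOR(C, n5) must be 1, so both C = 0 and n5 = 0.
n5 = OR(n4, F) must be 0, so both n4 = 0 and F = 0.
Check with A=1 B=1 C=0 D=0 E=0 F=0:
n1 = NAND(E, A) = NAND(0, 1) = 1
n2 = NOT(n1) = NOT 1 = 0
n3 = NOR(D, n2) = NOR(0, 0) = 1
n4 = NAND(n3, B) = NAND(1, 1) = 0
n5 = OR(n4, F) = OR(0, 0) = 0
n6 = NOR(C, n5) = NOR(0, 0) = 1
So n6 = 1 as required.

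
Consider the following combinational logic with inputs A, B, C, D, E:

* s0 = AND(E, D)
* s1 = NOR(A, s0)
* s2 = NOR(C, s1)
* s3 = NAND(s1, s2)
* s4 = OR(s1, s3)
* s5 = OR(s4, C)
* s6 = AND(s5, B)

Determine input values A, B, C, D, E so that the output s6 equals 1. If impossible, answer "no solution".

A=1 B=1 C=1 D=1 E=0

s6 = AND(s5, B) must be 1, so both s5 = 1 and B = 1.
s5 = OR(s4, C) must be 1, so at least one of s4, C is 1.
Check with A=1 B=1 C=1 D=1 E=0:
s0 = AND(E, D) = AND(0, 1) = 0
s1 = NOR(A, s0) = NOR(1, 0) = 0
s2 = NOR(C, s1) = NOR(1, 0) = 0
s3 = NAND(s1, s2) = NAND(0, 0) = 1
s4 = OR(s1, s3) = OR(0, 1) = 1
s5 = OR(s4, C) = OR(1, 1) = 1
s6 = AND(s5, B) = AND(1, 1) = 1
So s6 = 1 as required.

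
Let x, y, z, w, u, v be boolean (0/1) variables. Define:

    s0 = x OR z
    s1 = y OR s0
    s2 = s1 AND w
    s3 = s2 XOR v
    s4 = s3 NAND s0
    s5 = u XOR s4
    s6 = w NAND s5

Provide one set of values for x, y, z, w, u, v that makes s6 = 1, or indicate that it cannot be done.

s6 = w NAND s5 must be 1, so at least one of w, s5 is 0.
Check with x=1 y=1 z=0 w=0 u=0 v=0:
s0 = x OR z = 1 OR 0 = 1
s1 = y OR s0 = 1 OR 1 = 1
s2 = s1 AND w = 1 AND 0 = 0
s3 = s2 XOR v = 0 XOR 0 = 0
s4 = s3 NAND s0 = 0 NAND 1 = 1
s5 = u XOR s4 = 0 XOR 1 = 1
s6 = w NAND s5 = 0 NAND 1 = 1
So s6 = 1 as required.

x=1 y=1 z=0 w=0 u=0 v=0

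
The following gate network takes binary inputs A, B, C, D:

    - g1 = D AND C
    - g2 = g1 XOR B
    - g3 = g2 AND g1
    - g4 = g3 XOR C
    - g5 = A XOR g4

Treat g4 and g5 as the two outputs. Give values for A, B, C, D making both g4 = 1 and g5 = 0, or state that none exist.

Check with A=1, B=1, C=1, D=0:
g1 = D AND C = 0 AND 1 = 0
g2 = g1 XOR B = 0 XOR 1 = 1
g3 = g2 AND g1 = 1 AND 0 = 0
g4 = g3 XOR C = 0 XOR 1 = 1
g5 = A XOR g4 = 1 XOR 1 = 0
So g4 = 1 and g5 = 0.

A=1, B=1, C=1, D=0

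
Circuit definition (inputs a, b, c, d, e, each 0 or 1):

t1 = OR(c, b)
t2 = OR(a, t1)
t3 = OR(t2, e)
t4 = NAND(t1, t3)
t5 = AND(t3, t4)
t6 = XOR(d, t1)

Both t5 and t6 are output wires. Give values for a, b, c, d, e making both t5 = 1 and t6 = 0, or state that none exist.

Check with a=1 b=0 c=0 d=0 e=0:
t1 = OR(c, b) = OR(0, 0) = 0
t2 = OR(a, t1) = OR(1, 0) = 1
t3 = OR(t2, e) = OR(1, 0) = 1
t4 = NAND(t1, t3) = NAND(0, 1) = 1
t5 = AND(t3, t4) = AND(1, 1) = 1
t6 = XOR(d, t1) = XOR(0, 0) = 0
So t5 = 1 and t6 = 0.

a=1 b=0 c=0 d=0 e=0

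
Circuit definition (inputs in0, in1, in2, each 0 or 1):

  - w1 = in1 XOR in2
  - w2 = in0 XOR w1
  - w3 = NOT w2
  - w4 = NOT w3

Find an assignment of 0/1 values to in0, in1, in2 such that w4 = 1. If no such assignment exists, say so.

in0=0, in1=1, in2=0

w4 = NOT w3 must be 1, so w3 = 0.
Check with in0=0, in1=1, in2=0:
w1 = in1 XOR in2 = 1 XOR 0 = 1
w2 = in0 XOR w1 = 0 XOR 1 = 1
w3 = NOT w2 = NOT 1 = 0
w4 = NOT w3 = NOT 0 = 1
So w4 = 1 as required.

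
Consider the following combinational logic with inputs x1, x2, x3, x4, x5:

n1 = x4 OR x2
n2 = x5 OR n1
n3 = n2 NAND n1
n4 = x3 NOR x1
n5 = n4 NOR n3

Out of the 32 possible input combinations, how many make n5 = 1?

n5 = n4 NOR n3 must be 1, so both n4 = 0 and n3 = 0.
n4 = x3 NOR x1 must be 0, so at least one of x3, x1 is 1.
Enumerating the 32 input combinations, 18 give n5 = 1 and 14 give n5 = 0.

18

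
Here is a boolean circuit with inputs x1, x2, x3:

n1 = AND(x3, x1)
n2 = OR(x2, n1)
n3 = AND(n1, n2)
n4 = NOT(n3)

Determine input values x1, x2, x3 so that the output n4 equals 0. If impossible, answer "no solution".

Check with x1=1, x2=0, x3=1:
n1 = AND(x3, x1) = AND(1, 1) = 1
n2 = OR(x2, n1) = OR(0, 1) = 1
n3 = AND(n1, n2) = AND(1, 1) = 1
n4 = NOT(n3) = NOT 1 = 0
So n4 = 0 as required.

x1=1, x2=0, x3=1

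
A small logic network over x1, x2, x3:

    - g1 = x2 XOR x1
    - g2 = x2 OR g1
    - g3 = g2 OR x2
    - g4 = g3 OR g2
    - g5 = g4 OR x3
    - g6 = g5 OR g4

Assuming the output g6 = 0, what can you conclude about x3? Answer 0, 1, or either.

0

g6 = g5 OR g4 must be 0, so both g5 = 0 and g4 = 0.
g5 = g4 OR x3 must be 0, so both g4 = 0 and x3 = 0.
g4 = g3 OR g2 must be 0, so both g3 = 0 and g2 = 0.
Every assignment with g6 = 0 has x3 = 0; there are 1 such assignment(s).
  x1=0, x2=0, x3=0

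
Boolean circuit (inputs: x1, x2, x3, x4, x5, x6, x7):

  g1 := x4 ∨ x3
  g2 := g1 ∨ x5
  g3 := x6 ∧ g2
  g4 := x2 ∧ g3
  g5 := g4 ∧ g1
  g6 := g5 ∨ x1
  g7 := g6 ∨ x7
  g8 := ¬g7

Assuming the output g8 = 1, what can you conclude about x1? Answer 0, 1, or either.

0

g8 = ¬g7 must be 1, so g7 = 0.
g7 = g6 ∨ x7 must be 0, so both g6 = 0 and x7 = 0.
g6 = g5 ∨ x1 must be 0, so both g5 = 0 and x1 = 0.
Every assignment with g8 = 1 has x1 = 0; there are 26 such assignment(s).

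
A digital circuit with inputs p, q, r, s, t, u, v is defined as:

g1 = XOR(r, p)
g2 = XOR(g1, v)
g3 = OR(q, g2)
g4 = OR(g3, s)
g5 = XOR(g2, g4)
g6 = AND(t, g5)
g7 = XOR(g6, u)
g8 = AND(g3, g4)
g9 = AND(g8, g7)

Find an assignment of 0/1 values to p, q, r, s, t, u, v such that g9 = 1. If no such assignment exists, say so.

Check with p=1, q=0, r=1, s=0, t=0, u=1, v=1:
g1 = XOR(r, p) = XOR(1, 1) = 0
g2 = XOR(g1, v) = XOR(0, 1) = 1
g3 = OR(q, g2) = OR(0, 1) = 1
g4 = OR(g3, s) = OR(1, 0) = 1
g5 = XOR(g2, g4) = XOR(1, 1) = 0
g6 = AND(t, g5) = AND(0, 0) = 0
g7 = XOR(g6, u) = XOR(0, 1) = 1
g8 = AND(g3, g4) = AND(1, 1) = 1
g9 = AND(g8, g7) = AND(1, 1) = 1
So g9 = 1 as required.

p=1, q=0, r=1, s=0, t=0, u=1, v=1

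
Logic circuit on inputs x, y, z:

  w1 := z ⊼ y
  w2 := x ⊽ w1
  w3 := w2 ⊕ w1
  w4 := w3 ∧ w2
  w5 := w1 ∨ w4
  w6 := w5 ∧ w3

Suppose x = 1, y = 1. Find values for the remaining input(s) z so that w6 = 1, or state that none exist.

z=0

w6 = w5 ∧ w3 must be 1, so both w5 = 1 and w3 = 1.
Check with x = 1, y = 1 and z=0:
w1 = z ⊼ y = 0 ⊼ 1 = 1
w2 = x ⊽ w1 = 1 ⊽ 1 = 0
w3 = w2 ⊕ w1 = 0 ⊕ 1 = 1
w4 = w3 ∧ w2 = 1 ∧ 0 = 0
w5 = w1 ∨ w4 = 1 ∨ 0 = 1
w6 = w5 ∧ w3 = 1 ∧ 1 = 1
So w6 = 1.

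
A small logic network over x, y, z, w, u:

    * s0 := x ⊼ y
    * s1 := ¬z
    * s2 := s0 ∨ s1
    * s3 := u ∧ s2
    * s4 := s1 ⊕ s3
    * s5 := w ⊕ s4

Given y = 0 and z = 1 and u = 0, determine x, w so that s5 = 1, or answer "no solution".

Check with y = 0 and z = 1 and u = 0 and x=1, w=1:
s0 = x ⊼ y = 1 ⊼ 0 = 1
s1 = ¬z = ¬1 = 0
s2 = s0 ∨ s1 = 1 ∨ 0 = 1
s3 = u ∧ s2 = 0 ∧ 1 = 0
s4 = s1 ⊕ s3 = 0 ⊕ 0 = 0
s5 = w ⊕ s4 = 1 ⊕ 0 = 1
So s5 = 1.

x=1 w=1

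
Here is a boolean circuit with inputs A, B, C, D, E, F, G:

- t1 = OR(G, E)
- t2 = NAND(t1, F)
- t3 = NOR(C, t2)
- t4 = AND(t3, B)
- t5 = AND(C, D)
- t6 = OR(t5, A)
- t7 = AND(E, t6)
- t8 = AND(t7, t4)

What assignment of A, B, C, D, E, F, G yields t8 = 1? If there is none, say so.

t8 = AND(t7, t4) must be 1, so both t7 = 1 and t4 = 1.
Check with A=1, B=1, C=0, D=0, E=1, F=1, G=0:
t1 = OR(G, E) = OR(0, 1) = 1
t2 = NAND(t1, F) = NAND(1, 1) = 0
t3 = NOR(C, t2) = NOR(0, 0) = 1
t4 = AND(t3, B) = AND(1, 1) = 1
t5 = AND(C, D) = AND(0, 0) = 0
t6 = OR(t5, A) = OR(0, 1) = 1
t7 = AND(E, t6) = AND(1, 1) = 1
t8 = AND(t7, t4) = AND(1, 1) = 1
So t8 = 1 as required.

A=1, B=1, C=0, D=0, E=1, F=1, G=0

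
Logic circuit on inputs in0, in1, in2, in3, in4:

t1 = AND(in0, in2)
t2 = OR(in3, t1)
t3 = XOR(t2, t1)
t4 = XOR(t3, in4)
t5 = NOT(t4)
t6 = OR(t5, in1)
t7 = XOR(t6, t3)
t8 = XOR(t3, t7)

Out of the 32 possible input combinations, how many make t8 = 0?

t8 = XOR(t3, t7) must be 0, so t3 and t7 are equal.
Enumerating the 32 input combinations, 8 give t8 = 0 and 24 give t8 = 1.

8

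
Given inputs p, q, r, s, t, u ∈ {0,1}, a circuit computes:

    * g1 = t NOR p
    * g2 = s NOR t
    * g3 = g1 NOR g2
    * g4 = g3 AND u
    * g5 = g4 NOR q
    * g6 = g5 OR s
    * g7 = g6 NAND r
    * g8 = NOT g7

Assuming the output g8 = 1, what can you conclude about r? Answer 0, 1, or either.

g8 = NOT g7 must be 1, so g7 = 0.
Every assignment with g8 = 1 has r = 1; there are 22 such assignment(s).

1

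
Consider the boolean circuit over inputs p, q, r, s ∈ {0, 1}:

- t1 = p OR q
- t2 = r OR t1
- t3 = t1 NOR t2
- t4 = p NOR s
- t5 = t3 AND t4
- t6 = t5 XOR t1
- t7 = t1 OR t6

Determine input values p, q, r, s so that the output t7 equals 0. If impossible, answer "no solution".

Check with p=0, q=0, r=0, s=1:
t1 = p OR q = 0 OR 0 = 0
t2 = r OR t1 = 0 OR 0 = 0
t3 = t1 NOR t2 = 0 NOR 0 = 1
t4 = p NOR s = 0 NOR 1 = 0
t5 = t3 AND t4 = 1 AND 0 = 0
t6 = t5 XOR t1 = 0 XOR 0 = 0
t7 = t1 OR t6 = 0 OR 0 = 0
So t7 = 0 as required.

p=0, q=0, r=0, s=1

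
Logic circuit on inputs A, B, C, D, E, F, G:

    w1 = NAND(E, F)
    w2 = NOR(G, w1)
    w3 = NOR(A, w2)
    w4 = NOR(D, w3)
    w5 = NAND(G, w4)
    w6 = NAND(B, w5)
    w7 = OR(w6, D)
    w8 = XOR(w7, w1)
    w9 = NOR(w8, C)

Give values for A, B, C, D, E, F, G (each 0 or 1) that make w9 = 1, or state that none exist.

A=1, B=0, C=0, D=1, E=0, F=0, G=1

w9 = NOR(w8, C) must be 1, so both w8 = 0 and C = 0.
w8 = XOR(w7, w1) must be 0, so w7 and w1 are equal.
Check with A=1, B=0, C=0, D=1, E=0, F=0, G=1:
w1 = NAND(E, F) = NAND(0, 0) = 1
w2 = NOR(G, w1) = NOR(1, 1) = 0
w3 = NOR(A, w2) = NOR(1, 0) = 0
w4 = NOR(D, w3) = NOR(1, 0) = 0
w5 = NAND(G, w4) = NAND(1, 0) = 1
w6 = NAND(B, w5) = NAND(0, 1) = 1
w7 = OR(w6, D) = OR(1, 1) = 1
w8 = XOR(w7, w1) = XOR(1, 1) = 0
w9 = NOR(w8, C) = NOR(0, 0) = 1
So w9 = 1 as required.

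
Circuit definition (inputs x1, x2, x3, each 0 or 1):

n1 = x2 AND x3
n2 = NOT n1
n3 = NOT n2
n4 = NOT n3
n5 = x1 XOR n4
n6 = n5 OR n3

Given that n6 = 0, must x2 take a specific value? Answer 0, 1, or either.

Both values of x2 occur among assignments with n6 = 0:
  x2=0: x1=1, x2=0, x3=0
  x2=1: x1=1, x2=1, x3=0

either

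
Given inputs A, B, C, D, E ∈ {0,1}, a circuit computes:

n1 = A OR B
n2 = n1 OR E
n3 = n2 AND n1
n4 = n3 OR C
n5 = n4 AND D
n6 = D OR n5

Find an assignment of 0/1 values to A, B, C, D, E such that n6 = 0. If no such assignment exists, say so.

Check with A=1, B=0, C=1, D=0, E=0:
n1 = A OR B = 1 OR 0 = 1
n2 = n1 OR E = 1 OR 0 = 1
n3 = n2 AND n1 = 1 AND 1 = 1
n4 = n3 OR C = 1 OR 1 = 1
n5 = n4 AND D = 1 AND 0 = 0
n6 = D OR n5 = 0 OR 0 = 0
So n6 = 0 as required.

A=1, B=0, C=1, D=0, E=0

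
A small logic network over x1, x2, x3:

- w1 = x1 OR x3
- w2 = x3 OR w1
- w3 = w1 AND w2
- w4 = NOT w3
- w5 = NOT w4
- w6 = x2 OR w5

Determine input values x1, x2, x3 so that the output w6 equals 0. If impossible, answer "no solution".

Check with x1=0, x2=0, x3=0:
w1 = x1 OR x3 = 0 OR 0 = 0
w2 = x3 OR w1 = 0 OR 0 = 0
w3 = w1 AND w2 = 0 AND 0 = 0
w4 = NOT w3 = NOT 0 = 1
w5 = NOT w4 = NOT 1 = 0
w6 = x2 OR w5 = 0 OR 0 = 0
So w6 = 0 as required.

x1=0, x2=0, x3=0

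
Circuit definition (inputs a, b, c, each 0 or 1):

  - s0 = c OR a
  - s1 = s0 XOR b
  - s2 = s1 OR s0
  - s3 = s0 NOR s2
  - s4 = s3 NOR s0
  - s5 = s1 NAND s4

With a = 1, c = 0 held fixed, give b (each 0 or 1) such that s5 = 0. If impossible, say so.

no solution exists

With a = 1, c = 0 fixed, none of the 2 settings of b give s5 = 0.
For example, with b=0:
s0 = c OR a = 0 OR 1 = 1
s1 = s0 XOR b = 1 XOR 0 = 1
s2 = s1 OR s0 = 1 OR 1 = 1
s3 = s0 NOR s2 = 1 NOR 1 = 0
s4 = s3 NOR s0 = 0 NOR 1 = 0
s5 = s1 NAND s4 = 1 NAND 0 = 1
giving s5 = 1 ≠ 0.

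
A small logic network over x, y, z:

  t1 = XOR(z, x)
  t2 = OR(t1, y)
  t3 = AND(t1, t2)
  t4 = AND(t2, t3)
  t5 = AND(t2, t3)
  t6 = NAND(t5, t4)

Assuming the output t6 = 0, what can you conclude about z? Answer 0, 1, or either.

either

Both values of z occur among assignments with t6 = 0:
  z=0: x=1, y=0, z=0
  z=1: x=0, y=0, z=1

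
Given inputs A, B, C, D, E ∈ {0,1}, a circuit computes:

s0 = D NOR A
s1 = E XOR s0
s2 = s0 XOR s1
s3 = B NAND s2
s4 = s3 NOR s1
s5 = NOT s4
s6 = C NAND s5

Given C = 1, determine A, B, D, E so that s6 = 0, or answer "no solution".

s6 = C NAND s5 must be 0, so both C = 1 and s5 = 1.
s5 = NOT s4 must be 1, so s4 = 0.
Check with C = 1 and A=1, B=1, D=0, E=0:
s0 = D NOR A = 0 NOR 1 = 0
s1 = E XOR s0 = 0 XOR 0 = 0
s2 = s0 XOR s1 = 0 XOR 0 = 0
s3 = B NAND s2 = 1 NAND 0 = 1
s4 = s3 NOR s1 = 1 NOR 0 = 0
s5 = NOT s4 = NOT 0 = 1
s6 = C NAND s5 = 1 NAND 1 = 0
So s6 = 0.

A=1, B=1, D=0, E=0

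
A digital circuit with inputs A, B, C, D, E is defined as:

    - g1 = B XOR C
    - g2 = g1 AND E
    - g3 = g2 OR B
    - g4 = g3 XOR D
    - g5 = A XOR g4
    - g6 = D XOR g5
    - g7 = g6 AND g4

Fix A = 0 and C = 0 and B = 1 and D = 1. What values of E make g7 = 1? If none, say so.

no solution exists

With A = 0 and C = 0 and B = 1 and D = 1 fixed, none of the 2 settings of E give g7 = 1.
For example, with E=1:
g1 = B XOR C = 1 XOR 0 = 1
g2 = g1 AND E = 1 AND 1 = 1
g3 = g2 OR B = 1 OR 1 = 1
g4 = g3 XOR D = 1 XOR 1 = 0
g5 = A XOR g4 = 0 XOR 0 = 0
g6 = D XOR g5 = 1 XOR 0 = 1
g7 = g6 AND g4 = 1 AND 0 = 0
giving g7 = 0 ≠ 1.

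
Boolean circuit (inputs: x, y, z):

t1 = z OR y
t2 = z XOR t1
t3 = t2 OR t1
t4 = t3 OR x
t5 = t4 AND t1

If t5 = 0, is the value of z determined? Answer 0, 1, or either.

0

t5 = t4 AND t1 must be 0, so at least one of t4, t1 is 0.
Every assignment with t5 = 0 has z = 0; there are 2 such assignment(s).
  x=0, y=0, z=0
  x=1, y=0, z=0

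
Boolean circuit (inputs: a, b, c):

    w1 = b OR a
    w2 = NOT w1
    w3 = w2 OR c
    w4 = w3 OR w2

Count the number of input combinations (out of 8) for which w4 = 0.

w4 = w3 OR w2 must be 0, so both w3 = 0 and w2 = 0.
w3 = w2 OR c must be 0, so both w2 = 0 and c = 0.
w2 = NOT w1 must be 0, so w1 = 1.
Enumerating the 8 input combinations, 3 give w4 = 0 and 5 give w4 = 1.

3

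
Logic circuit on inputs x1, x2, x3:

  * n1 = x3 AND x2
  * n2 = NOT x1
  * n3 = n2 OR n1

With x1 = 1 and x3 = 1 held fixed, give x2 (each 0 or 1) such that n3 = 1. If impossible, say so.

n3 = n2 OR n1 must be 1, so at least one of n2, n1 is 1.
Check with x1 = 1 and x3 = 1 and x2=1:
n1 = x3 AND x2 = 1 AND 1 = 1
n2 = NOT x1 = NOT 1 = 0
n3 = n2 OR n1 = 0 OR 1 = 1
So n3 = 1.

x2=1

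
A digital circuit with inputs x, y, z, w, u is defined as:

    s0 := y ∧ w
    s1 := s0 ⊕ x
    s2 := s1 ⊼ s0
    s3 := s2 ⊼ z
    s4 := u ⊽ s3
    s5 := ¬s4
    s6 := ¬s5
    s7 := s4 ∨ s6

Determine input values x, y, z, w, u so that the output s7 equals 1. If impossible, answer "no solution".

Check with x=1, y=0, z=1, w=0, u=0:
s0 = y ∧ w = 0 ∧ 0 = 0
s1 = s0 ⊕ x = 0 ⊕ 1 = 1
s2 = s1 ⊼ s0 = 1 ⊼ 0 = 1
s3 = s2 ⊼ z = 1 ⊼ 1 = 0
s4 = u ⊽ s3 = 0 ⊽ 0 = 1
s5 = ¬s4 = ¬1 = 0
s6 = ¬s5 = ¬0 = 1
s7 = s4 ∨ s6 = 1 ∨ 1 = 1
So s7 = 1 as required.

x=1, y=0, z=1, w=0, u=0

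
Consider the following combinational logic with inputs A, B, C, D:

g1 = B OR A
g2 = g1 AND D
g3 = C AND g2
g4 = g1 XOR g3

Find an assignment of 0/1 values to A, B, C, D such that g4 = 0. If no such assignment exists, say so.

g4 = g1 XOR g3 must be 0, so g1 and g3 are equal.
Check with A=0, B=0, C=1, D=0:
g1 = B OR A = 0 OR 0 = 0
g2 = g1 AND D = 0 AND 0 = 0
g3 = C AND g2 = 1 AND 0 = 0
g4 = g1 XOR g3 = 0 XOR 0 = 0
So g4 = 0 as required.

A=0, B=0, C=1, D=0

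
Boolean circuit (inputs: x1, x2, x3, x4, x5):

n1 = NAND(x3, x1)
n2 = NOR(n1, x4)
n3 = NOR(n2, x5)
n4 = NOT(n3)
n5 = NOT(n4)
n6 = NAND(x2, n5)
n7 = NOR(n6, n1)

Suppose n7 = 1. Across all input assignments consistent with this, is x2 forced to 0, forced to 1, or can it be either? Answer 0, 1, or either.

n7 = NOR(n6, n1) must be 1, so both n6 = 0 and n1 = 0.
Every assignment with n7 = 1 has x2 = 1; there are 1 such assignment(s).
  x1=1, x2=1, x3=1, x4=1, x5=0

1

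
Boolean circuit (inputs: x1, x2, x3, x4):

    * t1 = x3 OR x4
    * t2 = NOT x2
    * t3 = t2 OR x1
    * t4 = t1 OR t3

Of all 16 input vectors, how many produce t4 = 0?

t4 = t1 OR t3 must be 0, so both t1 = 0 and t3 = 0.
Satisfying assignments:
  x1=0, x2=1, x3=0, x4=0

1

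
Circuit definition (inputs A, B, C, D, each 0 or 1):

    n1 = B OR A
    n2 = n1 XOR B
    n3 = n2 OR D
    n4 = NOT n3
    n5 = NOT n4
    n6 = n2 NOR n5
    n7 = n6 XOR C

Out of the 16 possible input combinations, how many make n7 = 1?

8

n7 = n6 XOR C must be 1, so n6 and C differ.
Enumerating the 16 input combinations, 8 give n7 = 1 and 8 give n7 = 0.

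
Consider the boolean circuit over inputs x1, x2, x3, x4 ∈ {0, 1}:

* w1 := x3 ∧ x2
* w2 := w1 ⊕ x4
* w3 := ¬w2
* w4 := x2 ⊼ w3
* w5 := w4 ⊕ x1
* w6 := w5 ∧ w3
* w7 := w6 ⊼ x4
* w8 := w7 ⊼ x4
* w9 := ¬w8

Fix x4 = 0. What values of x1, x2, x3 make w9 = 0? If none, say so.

x1=1, x2=1, x3=0

w9 = ¬w8 must be 0, so w8 = 1.
w8 = w7 ⊼ x4 must be 1, so at least one of w7, x4 is 0.
Check with x4 = 0 and x1=1, x2=1, x3=0:
w1 = x3 ∧ x2 = 0 ∧ 1 = 0
w2 = w1 ⊕ x4 = 0 ⊕ 0 = 0
w3 = ¬w2 = ¬0 = 1
w4 = x2 ⊼ w3 = 1 ⊼ 1 = 0
w5 = w4 ⊕ x1 = 0 ⊕ 1 = 1
w6 = w5 ∧ w3 = 1 ∧ 1 = 1
w7 = w6 ⊼ x4 = 1 ⊼ 0 = 1
w8 = w7 ⊼ x4 = 1 ⊼ 0 = 1
w9 = ¬w8 = ¬1 = 0
So w9 = 0.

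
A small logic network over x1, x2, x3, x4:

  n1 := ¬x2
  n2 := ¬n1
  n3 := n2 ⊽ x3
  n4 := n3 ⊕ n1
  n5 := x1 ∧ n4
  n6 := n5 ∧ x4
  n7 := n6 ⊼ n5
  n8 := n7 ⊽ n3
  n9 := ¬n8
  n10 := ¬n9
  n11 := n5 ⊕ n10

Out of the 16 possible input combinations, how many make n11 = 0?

15

n11 = n5 ⊕ n10 must be 0, so n5 and n10 are equal.
Enumerating the 16 input combinations, 15 give n11 = 0 and 1 give n11 = 1.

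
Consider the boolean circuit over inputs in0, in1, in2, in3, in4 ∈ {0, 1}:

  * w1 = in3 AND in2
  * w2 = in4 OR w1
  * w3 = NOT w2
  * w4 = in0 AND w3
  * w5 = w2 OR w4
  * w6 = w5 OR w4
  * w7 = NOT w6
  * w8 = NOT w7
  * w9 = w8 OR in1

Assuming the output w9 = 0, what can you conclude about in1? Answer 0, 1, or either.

w9 = w8 OR in1 must be 0, so both w8 = 0 and in1 = 0.
Every assignment with w9 = 0 has in1 = 0; there are 3 such assignment(s).
  in0=0, in1=0, in2=0, in3=0, in4=0
  in0=0, in1=0, in2=0, in3=1, in4=0
  in0=0, in1=0, in2=1, in3=0, in4=0

0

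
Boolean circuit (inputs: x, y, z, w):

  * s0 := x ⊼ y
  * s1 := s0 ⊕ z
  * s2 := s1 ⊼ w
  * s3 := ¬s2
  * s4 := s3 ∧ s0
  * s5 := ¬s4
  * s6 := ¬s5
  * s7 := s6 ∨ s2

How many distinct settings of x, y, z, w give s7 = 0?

s7 = s6 ∨ s2 must be 0, so both s6 = 0 and s2 = 0.
Satisfying assignments:
  x=1, y=1, z=1, w=1

1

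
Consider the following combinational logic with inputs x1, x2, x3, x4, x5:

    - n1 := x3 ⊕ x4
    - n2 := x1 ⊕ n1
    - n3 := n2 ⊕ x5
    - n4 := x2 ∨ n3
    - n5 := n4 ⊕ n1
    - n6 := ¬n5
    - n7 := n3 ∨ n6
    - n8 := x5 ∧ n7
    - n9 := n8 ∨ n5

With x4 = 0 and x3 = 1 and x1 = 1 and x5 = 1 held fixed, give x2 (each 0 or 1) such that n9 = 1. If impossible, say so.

x2=0

n9 = n8 ∨ n5 must be 1, so at least one of n8, n5 is 1.
Check with x4 = 0 and x3 = 1 and x1 = 1 and x5 = 1 and x2=0:
n1 = x3 ⊕ x4 = 1 ⊕ 0 = 1
n2 = x1 ⊕ n1 = 1 ⊕ 1 = 0
n3 = n2 ⊕ x5 = 0 ⊕ 1 = 1
n4 = x2 ∨ n3 = 0 ∨ 1 = 1
n5 = n4 ⊕ n1 = 1 ⊕ 1 = 0
n6 = ¬n5 = ¬0 = 1
n7 = n3 ∨ n6 = 1 ∨ 1 = 1
n8 = x5 ∧ n7 = 1 ∧ 1 = 1
n9 = n8 ∨ n5 = 1 ∨ 0 = 1
So n9 = 1.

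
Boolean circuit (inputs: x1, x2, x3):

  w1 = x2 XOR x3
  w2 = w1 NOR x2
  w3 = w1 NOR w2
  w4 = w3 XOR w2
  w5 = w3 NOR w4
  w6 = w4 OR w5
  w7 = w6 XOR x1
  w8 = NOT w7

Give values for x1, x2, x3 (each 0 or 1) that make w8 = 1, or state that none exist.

w8 = NOT w7 must be 1, so w7 = 0.
w7 = w6 XOR x1 must be 0, so w6 and x1 are equal.
Check with x1=1, x2=0, x3=1:
w1 = x2 XOR x3 = 0 XOR 1 = 1
w2 = w1 NOR x2 = 1 NOR 0 = 0
w3 = w1 NOR w2 = 1 NOR 0 = 0
w4 = w3 XOR w2 = 0 XOR 0 = 0
w5 = w3 NOR w4 = 0 NOR 0 = 1
w6 = w4 OR w5 = 0 OR 1 = 1
w7 = w6 XOR x1 = 1 XOR 1 = 0
w8 = NOT w7 = NOT 0 = 1
So w8 = 1 as required.

x1=1, x2=0, x3=1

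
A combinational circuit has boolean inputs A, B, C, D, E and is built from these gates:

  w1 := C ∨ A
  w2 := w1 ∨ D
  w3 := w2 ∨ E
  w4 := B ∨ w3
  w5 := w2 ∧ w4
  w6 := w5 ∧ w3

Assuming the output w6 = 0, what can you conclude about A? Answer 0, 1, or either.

0

w6 = w5 ∧ w3 must be 0, so at least one of w5, w3 is 0.
Every assignment with w6 = 0 has A = 0; there are 4 such assignment(s).
  A=0, B=0, C=0, D=0, E=0
  A=0, B=0, C=0, D=0, E=1
  A=0, B=1, C=0, D=0, E=0
  A=0, B=1, C=0, D=0, E=1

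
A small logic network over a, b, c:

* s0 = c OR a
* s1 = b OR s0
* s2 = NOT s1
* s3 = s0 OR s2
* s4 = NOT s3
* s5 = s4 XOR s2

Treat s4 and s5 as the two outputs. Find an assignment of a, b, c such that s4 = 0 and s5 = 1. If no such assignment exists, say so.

Check with a=0, b=0, c=0:
s0 = c OR a = 0 OR 0 = 0
s1 = b OR s0 = 0 OR 0 = 0
s2 = NOT s1 = NOT 0 = 1
s3 = s0 OR s2 = 0 OR 1 = 1
s4 = NOT s3 = NOT 1 = 0
s5 = s4 XOR s2 = 0 XOR 1 = 1
So s4 = 0 and s5 = 1.

a=0, b=0, c=0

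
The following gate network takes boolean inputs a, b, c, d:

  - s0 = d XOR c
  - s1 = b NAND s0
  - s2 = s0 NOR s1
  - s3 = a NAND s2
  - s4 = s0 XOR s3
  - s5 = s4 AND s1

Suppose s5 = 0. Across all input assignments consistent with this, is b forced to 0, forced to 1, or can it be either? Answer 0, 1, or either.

Both values of b occur among assignments with s5 = 0:
  b=0: a=0, b=0, c=0, d=1
  b=1: a=0, b=1, c=0, d=1

either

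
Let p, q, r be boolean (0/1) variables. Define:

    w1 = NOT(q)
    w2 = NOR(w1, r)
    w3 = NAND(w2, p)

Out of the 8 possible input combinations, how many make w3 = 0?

w3 = NAND(w2, p) must be 0, so both w2 = 1 and p = 1.
w2 = NOR(w1, r) must be 1, so both w1 = 0 and r = 0.
w1 = NOT(q) must be 0, so q = 1.
Enumerating the 8 input combinations, 1 give w3 = 0 and 7 give w3 = 1.

1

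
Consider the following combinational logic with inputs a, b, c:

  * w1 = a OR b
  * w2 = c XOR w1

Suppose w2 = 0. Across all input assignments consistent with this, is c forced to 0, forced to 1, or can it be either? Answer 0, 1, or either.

either

Both values of c occur among assignments with w2 = 0:
  c=0: a=0, b=0, c=0
  c=1: a=0, b=1, c=1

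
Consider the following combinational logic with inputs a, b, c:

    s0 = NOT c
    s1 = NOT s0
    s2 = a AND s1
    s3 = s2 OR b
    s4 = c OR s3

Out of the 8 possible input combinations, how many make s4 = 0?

2

s4 = c OR s3 must be 0, so both c = 0 and s3 = 0.
Enumerating the 8 input combinations, 2 give s4 = 0 and 6 give s4 = 1.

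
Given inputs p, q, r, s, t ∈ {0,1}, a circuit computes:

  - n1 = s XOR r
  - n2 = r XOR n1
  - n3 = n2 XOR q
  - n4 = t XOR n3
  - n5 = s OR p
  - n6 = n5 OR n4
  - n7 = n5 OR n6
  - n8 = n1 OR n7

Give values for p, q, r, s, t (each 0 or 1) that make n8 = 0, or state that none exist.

n8 = n1 OR n7 must be 0, so both n1 = 0 and n7 = 0.
n1 = s XOR r must be 0, so s and r are equal.
Check with p=0 q=1 r=0 s=0 t=1:
n1 = s XOR r = 0 XOR 0 = 0
n2 = r XOR n1 = 0 XOR 0 = 0
n3 = n2 XOR q = 0 XOR 1 = 1
n4 = t XOR n3 = 1 XOR 1 = 0
n5 = s OR p = 0 OR 0 = 0
n6 = n5 OR n4 = 0 OR 0 = 0
n7 = n5 OR n6 = 0 OR 0 = 0
n8 = n1 OR n7 = 0 OR 0 = 0
So n8 = 0 as required.

p=0 q=1 r=0 s=0 t=1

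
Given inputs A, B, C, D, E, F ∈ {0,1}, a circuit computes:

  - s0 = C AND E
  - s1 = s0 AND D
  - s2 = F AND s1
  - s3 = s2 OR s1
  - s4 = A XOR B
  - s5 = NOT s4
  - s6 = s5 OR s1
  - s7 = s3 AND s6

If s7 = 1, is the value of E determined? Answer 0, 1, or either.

1

s7 = s3 AND s6 must be 1, so both s3 = 1 and s6 = 1.
s3 = s2 OR s1 must be 1, so at least one of s2, s1 is 1.
s6 = s5 OR s1 must be 1, so at least one of s5, s1 is 1.
Every assignment with s7 = 1 has E = 1; there are 8 such assignment(s).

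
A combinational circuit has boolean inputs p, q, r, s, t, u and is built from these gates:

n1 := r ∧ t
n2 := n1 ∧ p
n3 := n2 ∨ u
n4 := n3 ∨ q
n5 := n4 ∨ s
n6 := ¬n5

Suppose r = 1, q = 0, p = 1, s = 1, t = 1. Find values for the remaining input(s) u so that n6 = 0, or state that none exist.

u=0

n6 = ¬n5 must be 0, so n5 = 1.
n5 = n4 ∨ s must be 1, so at least one of n4, s is 1.
Check with r = 1, q = 0, p = 1, s = 1, t = 1 and u=0:
n1 = r ∧ t = 1 ∧ 1 = 1
n2 = n1 ∧ p = 1 ∧ 1 = 1
n3 = n2 ∨ u = 1 ∨ 0 = 1
n4 = n3 ∨ q = 1 ∨ 0 = 1
n5 = n4 ∨ s = 1 ∨ 1 = 1
n6 = ¬n5 = ¬1 = 0
So n6 = 0.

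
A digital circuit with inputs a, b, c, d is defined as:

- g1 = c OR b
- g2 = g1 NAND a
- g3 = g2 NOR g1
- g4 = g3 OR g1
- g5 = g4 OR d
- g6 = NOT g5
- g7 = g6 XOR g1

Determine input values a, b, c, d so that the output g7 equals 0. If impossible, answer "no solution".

a=1, b=0, c=0, d=1

g7 = g6 XOR g1 must be 0, so g6 and g1 are equal.
Check with a=1, b=0, c=0, d=1:
g1 = c OR b = 0 OR 0 = 0
g2 = g1 NAND a = 0 NAND 1 = 1
g3 = g2 NOR g1 = 1 NOR 0 = 0
g4 = g3 OR g1 = 0 OR 0 = 0
g5 = g4 OR d = 0 OR 1 = 1
g6 = NOT g5 = NOT 1 = 0
g7 = g6 XOR g1 = 0 XOR 0 = 0
So g7 = 0 as required.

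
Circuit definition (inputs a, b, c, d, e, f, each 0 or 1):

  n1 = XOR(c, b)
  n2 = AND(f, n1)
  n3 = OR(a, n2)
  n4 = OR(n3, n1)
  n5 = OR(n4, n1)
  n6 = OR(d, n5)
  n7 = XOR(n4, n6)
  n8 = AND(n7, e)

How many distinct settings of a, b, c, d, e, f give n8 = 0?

60

n8 = AND(n7, e) must be 0, so at least one of n7, e is 0.
Enumerating the 64 input combinations, 60 give n8 = 0 and 4 give n8 = 1.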